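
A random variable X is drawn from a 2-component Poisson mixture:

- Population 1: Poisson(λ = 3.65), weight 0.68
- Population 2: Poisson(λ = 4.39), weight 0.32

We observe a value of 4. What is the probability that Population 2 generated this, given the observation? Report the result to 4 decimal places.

0.3197

The responsibility of component k is w_k f_k(x) divided by Σ_j w_j f_j(x).
Evaluate each component's likelihood at the observed value:
  L_1 = 0.192214
  L_2 = 0.191908
Prior × likelihood for each component:
  w_1·L_1 = 0.68 × 0.192214 = 0.130706
  w_2·L_2 = 0.32 × 0.191908 = 0.0614107
Sum: 0.130706 + 0.0614107 = 0.192116
P(Population 2 | the observation) = 0.0614107 / 0.192116 ≈ 0.3197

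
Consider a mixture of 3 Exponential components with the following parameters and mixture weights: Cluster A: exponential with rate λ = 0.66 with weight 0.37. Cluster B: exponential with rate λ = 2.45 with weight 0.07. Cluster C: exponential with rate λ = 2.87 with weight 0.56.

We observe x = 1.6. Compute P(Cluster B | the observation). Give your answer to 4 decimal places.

Posterior ∝ prior × likelihood, so P(k | x) ∝ w_k f_k(x); normalise over all components.
Exponential densities:
  f_A = 0.66·e^(−0.66·1.6) = 0.66·e^(−1.0560) = 0.229577
  f_B = 2.45·e^(−2.45·1.6) = 2.45·e^(−3.9200) = 0.0486107
  f_C = 2.87·e^(−2.87·1.6) = 2.87·e^(−4.5920) = 0.0290805
Unnormalised posteriors:
  w_A·f_A = 0.37 × 0.229577 = 0.0849436
  w_B·f_B = 0.07 × 0.0486107 = 0.00340275
  w_C·f_C = 0.56 × 0.0290805 = 0.0162851
Denominator: 0.0849436 + 0.00340275 + 0.0162851 = 0.104631
Responsibility of Cluster B: 0.00340275 / 0.104631 ≈ 0.0325

0.0325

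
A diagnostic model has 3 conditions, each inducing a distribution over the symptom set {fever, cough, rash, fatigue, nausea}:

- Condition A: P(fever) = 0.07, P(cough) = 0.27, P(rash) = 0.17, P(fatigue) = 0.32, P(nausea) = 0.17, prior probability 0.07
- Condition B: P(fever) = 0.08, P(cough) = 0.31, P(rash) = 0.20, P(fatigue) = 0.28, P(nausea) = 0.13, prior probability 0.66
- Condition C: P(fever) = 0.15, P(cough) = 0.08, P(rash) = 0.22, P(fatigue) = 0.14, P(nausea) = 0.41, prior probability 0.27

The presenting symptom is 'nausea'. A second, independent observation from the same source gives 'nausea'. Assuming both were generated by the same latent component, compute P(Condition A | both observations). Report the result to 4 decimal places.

Posterior ∝ prior × likelihood, so P(k | x) ∝ w_k f_k(x); normalise over all components.
Since both observations come from the same component, the likelihood for component k is f_k(x₁)·f_k(x₂).
  L_A = [P(nausea | comp) = 0.17] × [0.17] = 0.0289
  L_B = [P(nausea | comp) = 0.13] × [0.13] = 0.0169
  L_C = [P(nausea | comp) = 0.41] × [0.41] = 0.1681
Unnormalised posteriors:
  w_A·L_A = 0.07 × 0.0289 = 0.002023
  w_B·L_B = 0.66 × 0.0169 = 0.011154
  w_C·L_C = 0.27 × 0.1681 = 0.045387
Evidence: 0.002023 + 0.011154 + 0.045387 = 0.058564
P(Condition A | x₁,x₂) ≈ 0.0345

0.0345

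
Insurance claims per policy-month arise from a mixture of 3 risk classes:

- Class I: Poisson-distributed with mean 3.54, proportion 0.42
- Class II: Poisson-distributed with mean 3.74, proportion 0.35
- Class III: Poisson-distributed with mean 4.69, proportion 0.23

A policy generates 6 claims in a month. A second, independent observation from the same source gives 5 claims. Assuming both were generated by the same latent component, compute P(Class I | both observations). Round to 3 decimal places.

P(component k | x) = w_k·f_k(x) / marginal(x), where marginal(x) = Σ_j w_j·f_j(x).
Since both observations come from the same component, the likelihood for component k is f_k(x₁)·f_k(x₂).
  f_I = [0.0793021] × [0.13441] = 0.010659
  f_II = [0.0902892] × [0.144849] = 0.0130783
  f_III = [0.135789] × [0.173717] = 0.0235888
Prior × likelihood for each component:
  w_I·f_I = 0.42 × 0.010659 = 0.00447679
  w_II·f_II = 0.35 × 0.0130783 = 0.0045774
  w_III·f_III = 0.23 × 0.0235888 = 0.00542542
Marginal: 0.00447679 + 0.0045774 + 0.00542542 = 0.0144796
So the posterior for Class I is 0.00447679 / 0.0144796 ≈ 0.309.

0.309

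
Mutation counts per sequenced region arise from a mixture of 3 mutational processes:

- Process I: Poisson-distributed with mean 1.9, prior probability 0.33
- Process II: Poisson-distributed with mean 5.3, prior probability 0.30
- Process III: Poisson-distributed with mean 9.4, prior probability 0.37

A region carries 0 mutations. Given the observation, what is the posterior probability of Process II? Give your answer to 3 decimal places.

0.029

Posterior ∝ prior × likelihood, so P(k | x) ∝ π_k f_k(x); normalise over all components.
Poisson probabilities:
  L_I = 0.149569
  L_II = 0.00499159
  L_III = 8.27241e-05
Unnormalised posteriors:
  π_I·L_I = 0.33 × 0.149569 = 0.0493576
  π_II·L_II = 0.30 × 0.00499159 = 0.00149748
  π_III·L_III = 0.37 × 8.27241e-05 = 3.06079e-05
Evidence: 0.0493576 + 0.00149748 + 3.06079e-05 = 0.0508857
P(Process II | x) = 0.00149748 / 0.0508857 ≈ 0.029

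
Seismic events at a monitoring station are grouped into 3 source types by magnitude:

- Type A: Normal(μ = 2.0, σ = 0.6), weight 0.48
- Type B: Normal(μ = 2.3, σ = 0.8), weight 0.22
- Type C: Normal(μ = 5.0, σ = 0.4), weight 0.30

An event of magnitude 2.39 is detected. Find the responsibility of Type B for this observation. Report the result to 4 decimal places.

Apply Bayes' rule: the posterior for each component is proportional to its prior times its likelihood at x.
Normal densities:
  f_A = (1/(0.6·√(2π)))·exp(−(2.39−2.0)²/(2·0.6²)) = 0.664904·exp(-0.21125) = 0.538287
  f_B = (1/(0.8·√(2π)))·exp(−(2.39−2.3)²/(2·0.8²)) = 0.498678·exp(-0.00633) = 0.495532
  f_C = (1/(0.4·√(2π)))·exp(−(2.39−5.0)²/(2·0.4²)) = 0.997356·exp(-21.28781) = 5.67114e-10
Multiply by the mixture weights:
  π_A·f_A = 0.48 × 0.538287 = 0.258378
  π_B·f_B = 0.22 × 0.495532 = 0.109017
  π_C·f_C = 0.30 × 5.67114e-10 = 1.70134e-10
Denominator: 0.258378 + 0.109017 + 1.70134e-10 = 0.367395
P(Type B | 2.39) = 0.109017 / 0.367395 ≈ 0.2967

0.2967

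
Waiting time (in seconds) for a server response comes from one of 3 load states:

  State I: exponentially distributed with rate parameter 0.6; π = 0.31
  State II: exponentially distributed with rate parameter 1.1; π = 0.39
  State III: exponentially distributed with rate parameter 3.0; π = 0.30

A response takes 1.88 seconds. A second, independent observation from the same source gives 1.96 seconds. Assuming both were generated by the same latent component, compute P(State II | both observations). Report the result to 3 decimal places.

0.382

The responsibility of component k is π_k f_k(x) divided by Σ_j π_j f_j(x).
Since both observations come from the same component, the likelihood for component k is f_k(x₁)·f_k(x₂).
  L_I = [0.194208] × [0.185106] = 0.0359491
  L_II = [0.139082] × [0.127366] = 0.0177144
  L_III = [0.0106586] × [0.00838436] = 8.93655e-05
Prior × likelihood for each component:
  π_I·L_I = 0.31 × 0.0359491 = 0.0111442
  π_II·L_II = 0.39 × 0.0177144 = 0.0069086
  π_III·L_III = 0.30 × 8.93655e-05 = 2.68097e-05
Denominator: 0.0111442 + 0.0069086 + 2.68097e-05 = 0.0180796
P(State II | x₁, x₂) ≈ 0.382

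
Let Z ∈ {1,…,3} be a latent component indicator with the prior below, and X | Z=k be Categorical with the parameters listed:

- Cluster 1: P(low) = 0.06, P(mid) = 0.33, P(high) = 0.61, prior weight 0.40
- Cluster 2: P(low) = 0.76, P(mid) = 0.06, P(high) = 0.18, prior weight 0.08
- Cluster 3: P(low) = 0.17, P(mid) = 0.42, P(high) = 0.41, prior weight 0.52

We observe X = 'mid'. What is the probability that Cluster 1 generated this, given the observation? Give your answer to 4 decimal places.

0.3716

Posterior ∝ prior × likelihood, so P(k | x) ∝ π_k f_k(x); normalise over all components.
Component likelihoods at x = 'mid':
  L_1 = 0.33
  L_2 = 0.06
  L_3 = 0.42
Weight by the priors:
  π_1·L_1 = 0.40 × 0.33 = 0.132
  π_2·L_2 = 0.08 × 0.06 = 0.0048
  π_3·L_3 = 0.52 × 0.42 = 0.2184
Evidence: 0.132 + 0.0048 + 0.2184 = 0.3552
Responsibility of Cluster 1: 0.132 / 0.3552 ≈ 0.3716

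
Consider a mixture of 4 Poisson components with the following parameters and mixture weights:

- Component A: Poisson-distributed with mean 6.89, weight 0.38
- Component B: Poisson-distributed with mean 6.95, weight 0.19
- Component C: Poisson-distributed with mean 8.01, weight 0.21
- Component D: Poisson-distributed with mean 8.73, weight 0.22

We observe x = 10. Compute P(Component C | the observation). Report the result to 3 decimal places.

0.246

Apply Bayes' rule: the posterior for each component is proportional to its prior times its likelihood at x.
Component likelihoods at x = 10:
  f_A = e^(−6.89)·6.89^10/10! = 0.0676301
  f_B = e^(−6.95)·6.95^10/10! = 0.0694606
  f_C = e^(−8.01)·8.01^10/10! = 0.0995092
  f_D = e^(−8.73)·8.73^10/10! = 0.114548
Multiply by the mixture weights:
  w_A·f_A = 0.38 × 0.0676301 = 0.0256994
  w_B·f_B = 0.19 × 0.0694606 = 0.0131975
  w_C·f_C = 0.21 × 0.0995092 = 0.0208969
  w_D·f_D = 0.22 × 0.114548 = 0.0252006
Denominator: 0.0256994 + 0.0131975 + 0.0208969 + 0.0252006 = 0.0849945
P(Component C | data) = 0.0208969 / 0.0849945 ≈ 0.246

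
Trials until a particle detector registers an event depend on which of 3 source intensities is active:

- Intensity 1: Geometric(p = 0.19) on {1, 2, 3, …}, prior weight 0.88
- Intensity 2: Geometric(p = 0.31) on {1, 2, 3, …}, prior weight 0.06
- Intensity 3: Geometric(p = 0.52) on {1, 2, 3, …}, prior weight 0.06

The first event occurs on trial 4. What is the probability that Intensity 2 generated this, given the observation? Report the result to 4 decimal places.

0.0621

Posterior ∝ prior × likelihood, so P(k | x) ∝ π_k f_k(x); normalise over all components.
Evaluate each component's likelihood at the observed value:
  L_1 = 0.100974
  L_2 = 0.101838
  L_3 = 0.0575078
Multiply by the mixture weights:
  π_1·L_1 = 0.88 × 0.100974 = 0.0888569
  π_2·L_2 = 0.06 × 0.101838 = 0.00611027
  π_3·L_3 = 0.06 × 0.0575078 = 0.00345047
Sum: 0.0888569 + 0.00611027 + 0.00345047 = 0.0984177
P(Intensity 2 | data) ≈ 0.0621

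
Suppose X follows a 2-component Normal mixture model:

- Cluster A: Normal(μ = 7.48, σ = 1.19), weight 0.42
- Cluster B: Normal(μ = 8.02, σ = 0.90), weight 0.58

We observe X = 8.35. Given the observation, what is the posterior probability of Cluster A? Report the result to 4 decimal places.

0.3096

P(component k | x) = π_k·f_k(x) / marginal(x), where marginal(x) = Σ_j π_j·f_j(x).
Normal densities:
  p_A = 0.256625
  p_B = 0.414451
Multiply by the mixture weights:
  π_A·p_A = 0.42 × 0.256625 = 0.107782
  π_B·p_B = 0.58 × 0.414451 = 0.240382
Sum: 0.107782 + 0.240382 = 0.348164
Responsibility of Cluster A: 0.107782 / 0.348164 ≈ 0.3096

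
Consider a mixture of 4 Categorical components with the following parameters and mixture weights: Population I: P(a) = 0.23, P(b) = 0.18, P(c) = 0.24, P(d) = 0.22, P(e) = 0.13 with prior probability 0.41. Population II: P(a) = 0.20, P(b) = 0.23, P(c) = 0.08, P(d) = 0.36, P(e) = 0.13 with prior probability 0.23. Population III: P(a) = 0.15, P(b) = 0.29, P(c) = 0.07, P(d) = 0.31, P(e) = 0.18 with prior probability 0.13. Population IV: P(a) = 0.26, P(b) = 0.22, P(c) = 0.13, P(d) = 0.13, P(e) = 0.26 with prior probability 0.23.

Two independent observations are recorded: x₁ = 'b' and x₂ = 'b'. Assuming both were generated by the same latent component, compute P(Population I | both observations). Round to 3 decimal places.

By Bayes' theorem, P(k | x) = w_k f_k(x) / Σ_j w_j f_j(x).
Since both observations come from the same component, the likelihood for component k is f_k(x₁)·f_k(x₂).
  f_I = [0.18] × [0.18] = 0.0324
  f_II = [0.23] × [0.23] = 0.0529
  f_III = [0.29] × [0.29] = 0.0841
  f_IV = [0.22] × [0.22] = 0.0484
Prior × likelihood for each component:
  w_I·f_I = 0.41 × 0.0324 = 0.013284
  w_II·f_II = 0.23 × 0.0529 = 0.012167
  w_III·f_III = 0.13 × 0.0841 = 0.010933
  w_IV·f_IV = 0.23 × 0.0484 = 0.011132
Normaliser: 0.013284 + 0.012167 + 0.010933 + 0.011132 = 0.047516
Responsibility of Population I: 0.013284 / 0.047516 ≈ 0.280

0.280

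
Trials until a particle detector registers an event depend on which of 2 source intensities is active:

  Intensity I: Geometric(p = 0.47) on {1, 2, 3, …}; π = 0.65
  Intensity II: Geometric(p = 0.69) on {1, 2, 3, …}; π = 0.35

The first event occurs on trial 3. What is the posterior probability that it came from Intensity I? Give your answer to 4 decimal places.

0.7871

Posterior ∝ prior × likelihood, so P(k | x) ∝ w_k f_k(x); normalise over all components.
Evaluate each component's likelihood at the observed value:
  f_I = 0.132023
  f_II = 0.066309
Prior × likelihood for each component:
  w_I·f_I = 0.65 × 0.132023 = 0.085815
  w_II·f_II = 0.35 × 0.066309 = 0.0232082
Sum: 0.085815 + 0.0232082 = 0.109023
P(Intensity I | 3) = 0.085815 / 0.109023 ≈ 0.7871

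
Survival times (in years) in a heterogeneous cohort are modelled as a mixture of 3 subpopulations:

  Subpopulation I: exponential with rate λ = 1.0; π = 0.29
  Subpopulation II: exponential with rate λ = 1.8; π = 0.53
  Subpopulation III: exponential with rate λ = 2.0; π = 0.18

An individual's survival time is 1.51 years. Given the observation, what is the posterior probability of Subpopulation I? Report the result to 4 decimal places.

By Bayes' theorem, P(k | x) = w_k f_k(x) / Σ_j w_j f_j(x).
Component likelihoods at x = 1.51 years:
  L_I = 0.22091
  L_II = 0.118812
  L_III = 0.0976024
Weight by the priors:
  w_I·L_I = 0.29 × 0.22091 = 0.0640639
  w_II·L_II = 0.53 × 0.118812 = 0.0629703
  w_III·L_III = 0.18 × 0.0976024 = 0.0175684
Sum: 0.0640639 + 0.0629703 + 0.0175684 = 0.144603
Responsibility of Subpopulation I: 0.0640639 / 0.144603 ≈ 0.4430

0.4430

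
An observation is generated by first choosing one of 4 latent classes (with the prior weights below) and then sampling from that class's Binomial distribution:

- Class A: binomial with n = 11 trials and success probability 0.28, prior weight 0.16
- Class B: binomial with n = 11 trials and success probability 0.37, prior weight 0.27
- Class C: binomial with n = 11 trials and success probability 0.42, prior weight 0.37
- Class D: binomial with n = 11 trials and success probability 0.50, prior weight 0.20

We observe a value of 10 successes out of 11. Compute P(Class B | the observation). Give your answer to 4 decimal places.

Posterior ∝ prior × likelihood, so P(k | x) ∝ π_k f_k(x); normalise over all components.
Evaluate each component's likelihood at the observed value:
  p_A = C(11,10)·0.28^10·0.72^1 = 11·2.96197e-06·0.72 = 2.34588e-05
  p_B = C(11,10)·0.37^10·0.63^1 = 11·4.80858e-05·0.63 = 0.000333235
  p_C = C(11,10)·0.42^10·0.58^1 = 11·0.000170802·0.58 = 0.00108972
  p_D = C(11,10)·0.50^10·0.50^1 = 11·0.000976562·0.5 = 0.00537109
Unnormalised posteriors:
  π_A·p_A = 0.16 × 2.34588e-05 = 3.75341e-06
  π_B·p_B = 0.27 × 0.000333235 = 8.99734e-05
  π_C·p_C = 0.37 × 0.00108972 = 0.000403195
  π_D·p_D = 0.20 × 0.00537109 = 0.00107422
Evidence: 3.75341e-06 + 8.99734e-05 + 0.000403195 + 0.00107422 = 0.00157114
Responsibility of Class B: 8.99734e-05 / 0.00157114 ≈ 0.0573

0.0573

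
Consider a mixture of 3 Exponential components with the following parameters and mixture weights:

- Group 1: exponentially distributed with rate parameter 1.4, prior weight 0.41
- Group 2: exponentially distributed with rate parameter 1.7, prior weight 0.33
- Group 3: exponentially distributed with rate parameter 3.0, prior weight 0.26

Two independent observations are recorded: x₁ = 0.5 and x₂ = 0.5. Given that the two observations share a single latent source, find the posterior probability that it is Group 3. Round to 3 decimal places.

The responsibility of component k is π_k f_k(x) divided by Σ_j π_j f_j(x).
Since both observations come from the same component, the likelihood for component k is f_k(x₁)·f_k(x₂).
  L_1 = [0.695219] × [0.695219] = 0.48333
  L_2 = [0.726605] × [0.726605] = 0.527955
  L_3 = [0.66939] × [0.66939] = 0.448084
Unnormalised posteriors:
  π_1·L_1 = 0.41 × 0.48333 = 0.198165
  π_2·L_2 = 0.33 × 0.527955 = 0.174225
  π_3·L_3 = 0.26 × 0.448084 = 0.116502
Denominator: 0.198165 + 0.174225 + 0.116502 = 0.488892
So the posterior for Group 3 is 0.116502 / 0.488892 ≈ 0.238.

0.238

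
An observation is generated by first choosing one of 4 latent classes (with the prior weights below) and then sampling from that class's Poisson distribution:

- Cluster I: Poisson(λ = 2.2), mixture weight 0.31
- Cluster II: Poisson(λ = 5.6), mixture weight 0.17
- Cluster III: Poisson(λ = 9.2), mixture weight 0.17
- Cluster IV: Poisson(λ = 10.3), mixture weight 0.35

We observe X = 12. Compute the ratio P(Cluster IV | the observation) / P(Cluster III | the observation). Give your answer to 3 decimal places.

2.658

Posterior odds = (π_i f_i(x)) / (π_j f_j(x)); the normalising sum cancels.
Poisson probabilities:
  p_I = e^(−2.2)·2.2^12/12! = 2.97363e-06
  p_II = e^(−5.6)·5.6^12/12! = 0.00734294
  p_III = e^(−9.2)·9.2^12/12! = 0.0775546
  p_IV = e^(−10.3)·10.3^12/12! = 0.10011
0.0350384 / 0.0131843 ≈ 2.658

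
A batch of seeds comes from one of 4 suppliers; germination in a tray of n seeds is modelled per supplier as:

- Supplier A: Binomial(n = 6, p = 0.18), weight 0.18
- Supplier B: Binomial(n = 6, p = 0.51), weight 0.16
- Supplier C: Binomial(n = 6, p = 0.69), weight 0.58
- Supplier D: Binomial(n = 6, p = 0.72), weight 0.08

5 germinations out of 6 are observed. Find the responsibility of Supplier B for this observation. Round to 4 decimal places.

By Bayes' theorem, P(k | x) = w_k f_k(x) / Σ_j w_j f_j(x).
Component likelihoods at x = 5 germinations out of 6:
  p_A = 0.000929667
  p_B = 0.101437
  p_C = 0.29091
  p_D = 0.325066
Prior × likelihood for each component:
  w_A·p_A = 0.18 × 0.000929667 = 0.00016734
  w_B·p_B = 0.16 × 0.101437 = 0.01623
  w_C·p_C = 0.58 × 0.29091 = 0.168728
  w_D·p_D = 0.08 × 0.325066 = 0.0260053
Normaliser: 0.00016734 + 0.01623 + 0.168728 + 0.0260053 = 0.21113
P(Supplier B | x) ≈ 0.0769

0.0769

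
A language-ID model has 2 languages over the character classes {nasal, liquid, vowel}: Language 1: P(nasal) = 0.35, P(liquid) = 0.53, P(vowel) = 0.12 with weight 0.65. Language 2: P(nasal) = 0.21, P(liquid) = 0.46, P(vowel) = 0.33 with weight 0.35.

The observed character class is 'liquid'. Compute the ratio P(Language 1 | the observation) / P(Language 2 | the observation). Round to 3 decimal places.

2.140

Since P(k|x) ∝ w_k f_k(x), the posterior odds are w_i f_i(x) / (w_j f_j(x)).
Component likelihoods at x = 'liquid':
  f_1 = P(liquid | comp) = 0.53
  f_2 = P(liquid | comp) = 0.46
Odds = (0.65/0.35) × (0.53/0.46) = 1.85714 × 1.15217 ≈ 2.140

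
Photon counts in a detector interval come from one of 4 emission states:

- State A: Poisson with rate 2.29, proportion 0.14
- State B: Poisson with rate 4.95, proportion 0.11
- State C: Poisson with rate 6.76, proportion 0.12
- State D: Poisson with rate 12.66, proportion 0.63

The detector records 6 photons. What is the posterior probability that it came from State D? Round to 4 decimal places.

Apply Bayes' rule: the posterior for each component is proportional to its prior times its likelihood at x.
Evaluate each component's likelihood at the observed value:
  L_A = e^(−2.29)·2.29^6/6! = 0.0202836
  L_B = e^(−4.95)·4.95^6/6! = 0.144724
  L_C = e^(−6.76)·6.76^6/6! = 0.153644
  L_D = e^(−12.66)·12.66^6/6! = 0.0181594
Prior × likelihood for each component:
  w_A·L_A = 0.14 × 0.0202836 = 0.00283971
  w_B·L_B = 0.11 × 0.144724 = 0.0159197
  w_C·L_C = 0.12 × 0.153644 = 0.0184373
  w_D·L_D = 0.63 × 0.0181594 = 0.0114404
Sum: 0.00283971 + 0.0159197 + 0.0184373 + 0.0114404 = 0.0486371
Responsibility of State D: 0.0114404 / 0.0486371 ≈ 0.2352

0.2352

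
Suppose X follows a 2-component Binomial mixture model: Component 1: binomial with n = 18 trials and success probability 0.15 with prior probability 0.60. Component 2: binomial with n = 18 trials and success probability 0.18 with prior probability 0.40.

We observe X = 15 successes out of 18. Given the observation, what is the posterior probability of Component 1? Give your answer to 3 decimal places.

0.098

Posterior ∝ prior × likelihood, so P(k | x) ∝ π_k f_k(x); normalise over all components.
Binomial probabilities:
  f_1 = C(18,15)·0.15^15·0.85^3 = 816·4.37894e-13·0.614125 = 2.1944e-10
  f_2 = C(18,15)·0.18^15·0.82^3 = 816·6.74664e-12·0.551368 = 3.03542e-09
Multiply by the mixture weights:
  π_1·f_1 = 0.60 × 2.1944e-10 = 1.31664e-10
  π_2·f_2 = 0.40 × 3.03542e-09 = 1.21417e-09
Denominator: 1.31664e-10 + 1.21417e-09 = 1.34583e-09
P(Component 1 | the observation) ≈ 0.098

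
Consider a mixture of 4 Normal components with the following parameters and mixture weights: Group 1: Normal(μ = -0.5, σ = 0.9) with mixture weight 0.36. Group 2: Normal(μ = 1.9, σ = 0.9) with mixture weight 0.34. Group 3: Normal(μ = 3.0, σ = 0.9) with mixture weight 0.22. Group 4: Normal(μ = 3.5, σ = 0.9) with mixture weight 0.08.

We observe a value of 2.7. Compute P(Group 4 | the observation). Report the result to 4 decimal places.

By Bayes' theorem, P(k | x) = P(Z=k) f_k(x) / Σ_j P(Z=j) f_j(x).
Component likelihoods at x = 2.7:
  L_1 = (1/(0.9·√(2π)))·exp(−(2.7−-0.5)²/(2·0.9²)) = 0.443269·exp(-6.32099) = 0.000797072
  L_2 = (1/(0.9·√(2π)))·exp(−(2.7−1.9)²/(2·0.9²)) = 0.443269·exp(-0.39506) = 0.298603
  L_3 = (1/(0.9·√(2π)))·exp(−(2.7−3.0)²/(2·0.9²)) = 0.443269·exp(-0.05556) = 0.419315
  L_4 = (1/(0.9·√(2π)))·exp(−(2.7−3.5)²/(2·0.9²)) = 0.443269·exp(-0.39506) = 0.298603
Weight by the priors:
  P(Z=1)·L_1 = 0.36 × 0.000797072 = 0.000286946
  P(Z=2)·L_2 = 0.34 × 0.298603 = 0.101525
  P(Z=3)·L_3 = 0.22 × 0.419315 = 0.0922492
  P(Z=4)·L_4 = 0.08 × 0.298603 = 0.0238883
Normaliser: 0.000286946 + 0.101525 + 0.0922492 + 0.0238883 = 0.21795
P(Group 4 | x) ≈ 0.1096

0.1096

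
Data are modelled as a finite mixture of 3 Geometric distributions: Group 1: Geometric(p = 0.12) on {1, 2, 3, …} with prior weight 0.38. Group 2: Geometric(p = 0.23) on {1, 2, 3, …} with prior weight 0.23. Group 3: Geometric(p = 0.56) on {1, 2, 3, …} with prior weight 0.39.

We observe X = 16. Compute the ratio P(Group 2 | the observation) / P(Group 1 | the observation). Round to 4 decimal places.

0.1565

Since P(k|x) ∝ P(Z=k) f_k(x), the posterior odds are P(Z=i) f_i(x) / (P(Z=j) f_j(x)).
Evaluate each component's likelihood at the observed value:
  L_1 = 0.0176369
  L_2 = 0.0045613
  L_3 = 2.51176e-06
0.0010491 / 0.00670201 ≈ 0.1565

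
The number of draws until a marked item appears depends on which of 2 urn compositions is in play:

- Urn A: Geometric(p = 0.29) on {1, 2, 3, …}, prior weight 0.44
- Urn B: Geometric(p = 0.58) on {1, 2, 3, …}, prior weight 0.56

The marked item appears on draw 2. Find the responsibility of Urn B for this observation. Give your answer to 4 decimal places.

0.6009

P(component k | x) = π_k·f_k(x) / marginal(x), where marginal(x) = Σ_j π_j·f_j(x).
Evaluate each component's likelihood at the observed value:
  L_A = 0.2059
  L_B = 0.2436
Weight by the priors:
  π_A·L_A = 0.44 × 0.2059 = 0.090596
  π_B·L_B = 0.56 × 0.2436 = 0.136416
Denominator: 0.090596 + 0.136416 = 0.227012
P(Urn B | the observation) ≈ 0.6009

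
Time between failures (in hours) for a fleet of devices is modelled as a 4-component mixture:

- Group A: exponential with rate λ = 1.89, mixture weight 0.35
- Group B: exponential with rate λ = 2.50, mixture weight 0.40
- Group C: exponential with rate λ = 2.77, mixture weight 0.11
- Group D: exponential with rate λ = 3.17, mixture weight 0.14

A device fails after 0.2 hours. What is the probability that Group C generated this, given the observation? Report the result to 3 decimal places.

0.119

By Bayes' theorem, P(k | x) = π_k f_k(x) / Σ_j π_j f_j(x).
Evaluate each component's likelihood at the observed value:
  f_A = 1.89·e^(−1.89·0.2) = 1.89·e^(−0.3780) = 1.29509
  f_B = 2.50·e^(−2.50·0.2) = 2.50·e^(−0.5000) = 1.51633
  f_C = 2.77·e^(−2.77·0.2) = 2.77·e^(−0.5540) = 1.59177
  f_D = 3.17·e^(−3.17·0.2) = 3.17·e^(−0.6340) = 1.68158
Unnormalised posteriors:
  π_A·f_A = 0.35 × 1.29509 = 0.45328
  π_B·f_B = 0.40 × 1.51633 = 0.606531
  π_C·f_C = 0.11 × 1.59177 = 0.175095
  π_D·f_D = 0.14 × 1.68158 = 0.235421
Denominator: 0.45328 + 0.606531 + 0.175095 + 0.235421 = 1.47033
P(Group C | x) = 0.175095 / 1.47033 ≈ 0.119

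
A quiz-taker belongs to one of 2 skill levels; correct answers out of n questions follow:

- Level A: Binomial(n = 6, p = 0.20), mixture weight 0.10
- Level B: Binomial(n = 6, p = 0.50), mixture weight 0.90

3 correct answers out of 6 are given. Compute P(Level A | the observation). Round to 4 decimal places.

The responsibility of component k is π_k f_k(x) divided by Σ_j π_j f_j(x).
Evaluate each component's likelihood at the observed value:
  L_A = C(6,3)·0.20^3·0.80^3 = 20·0.008·0.512 = 0.08192
  L_B = C(6,3)·0.50^3·0.50^3 = 20·0.125·0.125 = 0.3125
Weight by the priors:
  π_A·L_A = 0.10 × 0.08192 = 0.008192
  π_B·L_B = 0.90 × 0.3125 = 0.28125
Sum: 0.008192 + 0.28125 = 0.289442
So the posterior for Level A is 0.008192 / 0.289442 ≈ 0.0283.

0.0283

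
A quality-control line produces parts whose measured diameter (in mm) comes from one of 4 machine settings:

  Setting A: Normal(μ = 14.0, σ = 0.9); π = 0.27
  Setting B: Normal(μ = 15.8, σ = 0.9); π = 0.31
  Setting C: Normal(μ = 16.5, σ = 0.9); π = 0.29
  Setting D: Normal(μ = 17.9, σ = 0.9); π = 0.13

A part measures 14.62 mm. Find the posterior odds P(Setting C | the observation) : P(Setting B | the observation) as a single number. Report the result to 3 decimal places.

Since P(k|x) ∝ π_k f_k(x), the posterior odds are π_i f_i(x) / (π_j f_j(x)).
Normal densities:
  L_A = (1/(0.9·√(2π)))·exp(−(14.62−14.0)²/(2·0.9²)) = 0.443269·exp(-0.23728) = 0.349636
  L_B = (1/(0.9·√(2π)))·exp(−(14.62−15.8)²/(2·0.9²)) = 0.443269·exp(-0.85951) = 0.187667
  L_C = (1/(0.9·√(2π)))·exp(−(14.62−16.5)²/(2·0.9²)) = 0.443269·exp(-2.18173) = 0.0500213
  L_D = (1/(0.9·√(2π)))·exp(−(14.62−17.9)²/(2·0.9²)) = 0.443269·exp(-6.64099) = 0.000578793
0.0145062 / 0.0581769 ≈ 0.249

0.249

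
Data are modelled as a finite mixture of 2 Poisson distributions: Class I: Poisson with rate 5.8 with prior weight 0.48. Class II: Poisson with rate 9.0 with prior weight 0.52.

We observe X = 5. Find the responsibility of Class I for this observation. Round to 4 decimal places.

0.7157

By Bayes' theorem, P(k | x) = P(Z=k) f_k(x) / Σ_j P(Z=j) f_j(x).
Component likelihoods at x = 5:
  L_I = e^(−5.8)·5.8^5/5! = 0.165596
  L_II = e^(−9.0)·9.0^5/5! = 0.0607269
Weight by the priors:
  P(Z=I)·L_I = 0.48 × 0.165596 = 0.0794862
  P(Z=II)·L_II = 0.52 × 0.0607269 = 0.031578
Evidence: 0.0794862 + 0.031578 = 0.111064
So the posterior for Class I is 0.0794862 / 0.111064 ≈ 0.7157.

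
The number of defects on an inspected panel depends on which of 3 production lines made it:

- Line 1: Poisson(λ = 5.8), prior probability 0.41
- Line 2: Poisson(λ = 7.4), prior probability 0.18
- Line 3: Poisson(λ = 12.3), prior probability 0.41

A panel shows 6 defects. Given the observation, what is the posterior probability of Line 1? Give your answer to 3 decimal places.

0.658

P(component k | x) = w_k·f_k(x) / marginal(x), where marginal(x) = Σ_j w_j·f_j(x).
Component likelihoods at x = 6 defects:
  L_1 = e^(−5.8)·5.8^6/6! = 0.160076
  L_2 = e^(−7.4)·7.4^6/6! = 0.139405
  L_3 = e^(−12.3)·12.3^6/6! = 0.0218915
Weight by the priors:
  w_1·L_1 = 0.41 × 0.160076 = 0.0656313
  w_2·L_2 = 0.18 × 0.139405 = 0.0250929
  w_3·L_3 = 0.41 × 0.0218915 = 0.00897553
Evidence: 0.0656313 + 0.0250929 + 0.00897553 = 0.0996998
Responsibility of Line 1: 0.0656313 / 0.0996998 ≈ 0.658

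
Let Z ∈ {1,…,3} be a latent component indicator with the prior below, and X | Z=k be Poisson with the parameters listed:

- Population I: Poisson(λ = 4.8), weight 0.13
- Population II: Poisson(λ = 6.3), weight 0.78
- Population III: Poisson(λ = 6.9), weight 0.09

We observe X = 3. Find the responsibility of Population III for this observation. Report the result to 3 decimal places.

0.059

Posterior ∝ prior × likelihood, so P(k | x) ∝ w_k f_k(x); normalise over all components.
Component likelihoods at x = 3:
  L_I = e^(−4.8)·4.8^3/3! = 0.151691
  L_II = e^(−6.3)·6.3^3/3! = 0.0765271
  L_III = e^(−6.9)·6.9^3/3! = 0.0551778
Prior × likelihood for each component:
  w_I·L_I = 0.13 × 0.151691 = 0.0197198
  w_II·L_II = 0.78 × 0.0765271 = 0.0596911
  w_III·L_III = 0.09 × 0.0551778 = 0.004966
Denominator: 0.0197198 + 0.0596911 + 0.004966 = 0.0843769
Responsibility of Population III: 0.004966 / 0.0843769 ≈ 0.059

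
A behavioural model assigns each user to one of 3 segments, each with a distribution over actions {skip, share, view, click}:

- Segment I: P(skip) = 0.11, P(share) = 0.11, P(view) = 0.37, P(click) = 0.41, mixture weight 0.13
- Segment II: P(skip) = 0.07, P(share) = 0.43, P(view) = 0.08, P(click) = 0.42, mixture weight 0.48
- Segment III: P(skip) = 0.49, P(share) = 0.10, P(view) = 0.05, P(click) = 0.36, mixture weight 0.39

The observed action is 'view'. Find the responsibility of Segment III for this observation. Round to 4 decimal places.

The responsibility of component k is π_k f_k(x) divided by Σ_j π_j f_j(x).
Evaluate each component's likelihood at the observed value:
  L_I = 0.37
  L_II = 0.08
  L_III = 0.05
Multiply by the mixture weights:
  π_I·L_I = 0.13 × 0.37 = 0.0481
  π_II·L_II = 0.48 × 0.08 = 0.0384
  π_III·L_III = 0.39 × 0.05 = 0.0195
Normaliser: 0.0481 + 0.0384 + 0.0195 = 0.106
So the posterior for Segment III is 0.0195 / 0.106 ≈ 0.1840.

0.1840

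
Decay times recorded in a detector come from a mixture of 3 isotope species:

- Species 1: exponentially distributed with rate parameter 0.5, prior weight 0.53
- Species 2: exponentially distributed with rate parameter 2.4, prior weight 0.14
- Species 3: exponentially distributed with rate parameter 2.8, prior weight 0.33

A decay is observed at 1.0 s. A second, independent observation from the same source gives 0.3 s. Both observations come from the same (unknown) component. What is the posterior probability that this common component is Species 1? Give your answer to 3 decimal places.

The responsibility of component k is w_k f_k(x) divided by Σ_j w_j f_j(x).
Since both observations come from the same component, the likelihood for component k is f_k(x₁)·f_k(x₂).
  p_1 = [0.303265] × [0.430354] = 0.130511
  p_2 = [0.217723] × [1.16821] = 0.254345
  p_3 = [0.170268] × [1.20879] = 0.205818
Multiply by the mixture weights:
  w_1·p_1 = 0.53 × 0.130511 = 0.0691711
  w_2·p_2 = 0.14 × 0.254345 = 0.0356083
  w_3·p_3 = 0.33 × 0.205818 = 0.0679201
Normaliser: 0.0691711 + 0.0356083 + 0.0679201 = 0.172699
P(Species 1 | x₁, x₂) ≈ 0.401

0.401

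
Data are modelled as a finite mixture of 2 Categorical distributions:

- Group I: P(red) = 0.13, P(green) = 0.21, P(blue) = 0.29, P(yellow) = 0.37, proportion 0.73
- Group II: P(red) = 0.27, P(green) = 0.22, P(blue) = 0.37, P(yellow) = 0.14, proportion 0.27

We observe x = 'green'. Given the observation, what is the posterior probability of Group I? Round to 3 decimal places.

P(component k | x) = P(Z=k)·f_k(x) / marginal(x), where marginal(x) = Σ_j P(Z=j)·f_j(x).
Evaluate each component's likelihood at the observed value:
  p_I = P(green | comp) = 0.21
  p_II = P(green | comp) = 0.22
Multiply by the mixture weights:
  P(Z=I)·p_I = 0.73 × 0.21 = 0.1533
  P(Z=II)·p_II = 0.27 × 0.22 = 0.0594
Sum: 0.1533 + 0.0594 = 0.2127
P(Group I | data) ≈ 0.721

0.721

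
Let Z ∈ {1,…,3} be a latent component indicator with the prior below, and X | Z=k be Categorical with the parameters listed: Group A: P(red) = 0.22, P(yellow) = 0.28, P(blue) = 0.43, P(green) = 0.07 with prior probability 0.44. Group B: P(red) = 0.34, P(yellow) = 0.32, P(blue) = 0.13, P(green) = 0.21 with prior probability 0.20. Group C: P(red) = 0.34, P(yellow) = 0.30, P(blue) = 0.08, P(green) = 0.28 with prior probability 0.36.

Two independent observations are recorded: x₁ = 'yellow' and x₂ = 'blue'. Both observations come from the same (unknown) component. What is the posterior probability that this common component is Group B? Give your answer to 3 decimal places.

Posterior ∝ prior × likelihood, so P(k | x) ∝ π_k f_k(x); normalise over all components.
Since both observations come from the same component, the likelihood for component k is f_k(x₁)·f_k(x₂).
  L_A = [0.28] × [0.43] = 0.1204
  L_B = [0.32] × [0.13] = 0.0416
  L_C = [0.3] × [0.08] = 0.024
Multiply by the mixture weights:
  π_A·L_A = 0.44 × 0.1204 = 0.052976
  π_B·L_B = 0.20 × 0.0416 = 0.00832
  π_C·L_C = 0.36 × 0.024 = 0.00864
Denominator: 0.052976 + 0.00832 + 0.00864 = 0.069936
P(Group B | x₁,x₂) ≈ 0.119

0.119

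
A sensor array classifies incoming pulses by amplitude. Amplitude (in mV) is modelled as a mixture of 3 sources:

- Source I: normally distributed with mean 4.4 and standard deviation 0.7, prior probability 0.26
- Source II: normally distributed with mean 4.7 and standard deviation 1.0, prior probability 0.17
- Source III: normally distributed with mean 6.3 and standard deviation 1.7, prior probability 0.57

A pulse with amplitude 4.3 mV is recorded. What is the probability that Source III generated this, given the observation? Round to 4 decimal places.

0.2424

Posterior ∝ prior × likelihood, so P(k | x) ∝ P(Z=k) f_k(x); normalise over all components.
Evaluate each component's likelihood at the observed value:
  f_I = (1/(0.7·√(2π)))·exp(−(4.3−4.4)²/(2·0.7²)) = 0.569918·exp(-0.01020) = 0.564132
  f_II = (1/(1.0·√(2π)))·exp(−(4.3−4.7)²/(2·1.0²)) = 0.398942·exp(-0.08000) = 0.36827
  f_III = (1/(1.7·√(2π)))·exp(−(4.3−6.3)²/(2·1.7²)) = 0.234672·exp(-0.69204) = 0.117466
Prior × likelihood for each component:
  P(Z=I)·f_I = 0.26 × 0.564132 = 0.146674
  P(Z=II)·f_II = 0.17 × 0.36827 = 0.0626059
  P(Z=III)·f_III = 0.57 × 0.117466 = 0.0669555
Normaliser: 0.146674 + 0.0626059 + 0.0669555 = 0.276236
P(Source III | x) ≈ 0.2424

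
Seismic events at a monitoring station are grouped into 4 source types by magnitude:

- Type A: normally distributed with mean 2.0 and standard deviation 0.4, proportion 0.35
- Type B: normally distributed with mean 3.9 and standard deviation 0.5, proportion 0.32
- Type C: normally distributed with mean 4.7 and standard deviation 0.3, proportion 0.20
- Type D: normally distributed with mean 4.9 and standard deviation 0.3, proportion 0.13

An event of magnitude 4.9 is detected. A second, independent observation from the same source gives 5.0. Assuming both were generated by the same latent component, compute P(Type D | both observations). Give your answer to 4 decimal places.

By Bayes' theorem, P(k | x) = P(Z=k) f_k(x) / Σ_j P(Z=j) f_j(x).
Since both observations come from the same component, the likelihood for component k is f_k(x₁)·f_k(x₂).
  p_A = [3.84634e-12] × [6.0858e-13] = 2.34081e-24
  p_B = [0.107982] × [0.0709492] = 0.00766123
  p_C = [1.06483] × [0.806569] = 0.858856
  p_D = [1.32981] × [1.25794] = 1.67282
Prior × likelihood for each component:
  P(Z=A)·p_A = 0.35 × 2.34081e-24 = 8.19283e-25
  P(Z=B)·p_B = 0.32 × 0.00766123 = 0.00245159
  P(Z=C)·p_C = 0.20 × 0.858856 = 0.171771
  P(Z=D)·p_D = 0.13 × 1.67282 = 0.217467
Normaliser: 8.19283e-25 + 0.00245159 + 0.171771 + 0.217467 = 0.39169
Responsibility of Type D: 0.217467 / 0.39169 ≈ 0.5552

0.5552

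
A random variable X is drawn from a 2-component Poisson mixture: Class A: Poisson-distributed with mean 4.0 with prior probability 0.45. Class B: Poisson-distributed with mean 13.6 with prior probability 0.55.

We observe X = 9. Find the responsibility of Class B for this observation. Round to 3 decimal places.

0.834

Posterior ∝ prior × likelihood, so P(k | x) ∝ π_k f_k(x); normalise over all components.
Poisson probabilities:
  f_A = e^(−4.0)·4.0^9/9! = 0.0132312
  f_B = e^(−13.6)·13.6^9/9! = 0.0544104
Weight by the priors:
  π_A·f_A = 0.45 × 0.0132312 = 0.00595404
  π_B·f_B = 0.55 × 0.0544104 = 0.0299257
Normaliser: 0.00595404 + 0.0299257 = 0.0358798
So the posterior for Class B is 0.0299257 / 0.0358798 ≈ 0.834.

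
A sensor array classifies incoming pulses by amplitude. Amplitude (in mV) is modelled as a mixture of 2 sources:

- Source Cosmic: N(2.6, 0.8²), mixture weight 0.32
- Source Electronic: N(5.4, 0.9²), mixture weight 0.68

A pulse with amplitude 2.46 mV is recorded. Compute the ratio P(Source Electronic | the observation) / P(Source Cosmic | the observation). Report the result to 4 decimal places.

0.0092

Only the two components matter; the odds are (w_i f_i(x)) / (w_j f_j(x)).
Normal densities:
  p_Cosmic = (1/(0.8·√(2π)))·exp(−(2.46−2.6)²/(2·0.8²)) = 0.498678·exp(-0.01531) = 0.4911
  p_Electronic = (1/(0.9·√(2π)))·exp(−(2.46−5.4)²/(2·0.9²)) = 0.443269·exp(-5.33556) = 0.00213533
0.00145203 / 0.157152 ≈ 0.0092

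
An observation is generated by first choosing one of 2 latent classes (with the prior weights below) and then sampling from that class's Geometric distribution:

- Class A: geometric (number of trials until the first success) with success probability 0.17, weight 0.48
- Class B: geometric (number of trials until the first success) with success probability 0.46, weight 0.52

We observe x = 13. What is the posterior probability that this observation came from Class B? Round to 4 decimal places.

P(component k | x) = w_k·f_k(x) / marginal(x), where marginal(x) = Σ_j w_j·f_j(x).
Component likelihoods at x = 13:
  p_A = 0.17·(1−0.17)^12 = 0.17·0.10689 = 0.0181713
  p_B = 0.46·(1−0.46)^12 = 0.46·0.000614788 = 0.000282802
Prior × likelihood for each component:
  w_A·p_A = 0.48 × 0.0181713 = 0.00872222
  w_B·p_B = 0.52 × 0.000282802 = 0.000147057
Marginal: 0.00872222 + 0.000147057 = 0.00886928
Responsibility of Class B: 0.000147057 / 0.00886928 ≈ 0.0166

0.0166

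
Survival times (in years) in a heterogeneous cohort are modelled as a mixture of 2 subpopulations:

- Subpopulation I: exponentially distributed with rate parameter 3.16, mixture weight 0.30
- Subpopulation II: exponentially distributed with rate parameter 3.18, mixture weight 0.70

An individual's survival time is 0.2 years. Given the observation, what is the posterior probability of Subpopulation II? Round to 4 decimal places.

0.7005

The responsibility of component k is w_k f_k(x) divided by Σ_j w_j f_j(x).
Evaluate each component's likelihood at the observed value:
  f_I = 1.67963
  f_II = 1.68351
Prior × likelihood for each component:
  w_I·f_I = 0.30 × 1.67963 = 0.503888
  w_II·f_II = 0.70 × 1.68351 = 1.17846
Marginal: 0.503888 + 1.17846 = 1.68235
P(Subpopulation II | x) = 1.17846 / 1.68235 ≈ 0.7005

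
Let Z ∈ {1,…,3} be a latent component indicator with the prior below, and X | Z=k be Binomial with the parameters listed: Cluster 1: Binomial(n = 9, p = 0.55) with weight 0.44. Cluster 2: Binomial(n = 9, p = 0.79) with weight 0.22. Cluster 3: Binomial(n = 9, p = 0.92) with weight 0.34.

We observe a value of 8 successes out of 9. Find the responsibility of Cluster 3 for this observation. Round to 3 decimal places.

0.617

Apply Bayes' rule: the posterior for each component is proportional to its prior times its likelihood at x.
Binomial probabilities:
  f_1 = C(9,8)·0.55^8·0.45^1 = 9·0.00837339·0.45 = 0.0339122
  f_2 = C(9,8)·0.79^8·0.21^1 = 9·0.151711·0.21 = 0.286734
  f_3 = C(9,8)·0.92^8·0.08^1 = 9·0.513219·0.08 = 0.369518
Unnormalised posteriors:
  π_1·f_1 = 0.44 × 0.0339122 = 0.0149214
  π_2·f_2 = 0.22 × 0.286734 = 0.0630814
  π_3·f_3 = 0.34 × 0.369518 = 0.125636
Denominator: 0.0149214 + 0.0630814 + 0.125636 = 0.203639
Responsibility of Cluster 3: 0.125636 / 0.203639 ≈ 0.617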